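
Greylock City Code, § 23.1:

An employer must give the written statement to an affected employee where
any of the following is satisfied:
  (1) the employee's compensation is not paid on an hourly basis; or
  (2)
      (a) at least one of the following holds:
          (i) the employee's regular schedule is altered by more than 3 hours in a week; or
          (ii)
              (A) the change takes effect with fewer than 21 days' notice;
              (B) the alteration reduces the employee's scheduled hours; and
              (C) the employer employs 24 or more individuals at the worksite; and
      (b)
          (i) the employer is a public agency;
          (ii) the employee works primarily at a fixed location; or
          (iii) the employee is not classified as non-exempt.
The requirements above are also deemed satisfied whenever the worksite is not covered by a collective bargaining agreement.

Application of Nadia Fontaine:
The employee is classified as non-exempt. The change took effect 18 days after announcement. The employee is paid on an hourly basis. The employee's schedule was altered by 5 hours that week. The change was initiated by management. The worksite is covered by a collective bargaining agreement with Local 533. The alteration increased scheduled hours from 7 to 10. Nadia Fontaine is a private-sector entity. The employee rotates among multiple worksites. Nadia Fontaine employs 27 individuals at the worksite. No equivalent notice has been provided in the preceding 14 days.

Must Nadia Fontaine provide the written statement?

No — not required.

(1) not (hourly-paid) — not satisfied.
(i) schedule shift > 3h — holds.
(A) < 21 days' notice — holds.
(B) hours reduced — fails.
(C) ≥ 24 at site — met.
(ii): T AND F AND T → false.
(a): T OR F → true.
(i) public agency — fails.
(ii) fixed location — fails.
(iii) not (non-exempt) — not satisfied.
So (b) is not satisfied (F OR F OR F).
(2) = T AND F = false.
Overall: F OR F → false.
Exception (no CBA) — not satisfied.
Result: main false OR exception false → false.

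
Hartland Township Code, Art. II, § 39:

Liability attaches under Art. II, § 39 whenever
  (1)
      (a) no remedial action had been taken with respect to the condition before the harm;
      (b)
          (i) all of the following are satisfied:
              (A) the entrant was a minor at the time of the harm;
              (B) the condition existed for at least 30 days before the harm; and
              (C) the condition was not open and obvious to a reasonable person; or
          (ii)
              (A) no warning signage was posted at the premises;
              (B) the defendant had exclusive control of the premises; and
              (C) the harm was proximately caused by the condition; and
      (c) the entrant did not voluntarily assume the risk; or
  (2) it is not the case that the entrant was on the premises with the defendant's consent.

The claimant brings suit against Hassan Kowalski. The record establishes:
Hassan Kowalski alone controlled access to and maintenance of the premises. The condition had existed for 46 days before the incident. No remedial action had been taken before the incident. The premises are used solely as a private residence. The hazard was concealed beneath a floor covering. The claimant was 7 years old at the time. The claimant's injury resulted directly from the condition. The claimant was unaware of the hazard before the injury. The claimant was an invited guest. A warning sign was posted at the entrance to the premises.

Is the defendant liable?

Yes — liable.

(a) no remedial action — met.
(A) entrant a minor — met.
(B) condition ≥30 days old — satisfied.
(C) not open/obvious — met.
(i): T AND T AND T → true.
(A) no signage posted — not met.
(B) exclusive control — satisfied.
(C) proximate cause — holds.
(ii): F AND T AND T → false.
(b) = T OR F = true.
(c) no assumed risk — holds.
(1) = T AND T AND T = true.
(2) not (consent to enter) — fails.
Overall: T OR F → true.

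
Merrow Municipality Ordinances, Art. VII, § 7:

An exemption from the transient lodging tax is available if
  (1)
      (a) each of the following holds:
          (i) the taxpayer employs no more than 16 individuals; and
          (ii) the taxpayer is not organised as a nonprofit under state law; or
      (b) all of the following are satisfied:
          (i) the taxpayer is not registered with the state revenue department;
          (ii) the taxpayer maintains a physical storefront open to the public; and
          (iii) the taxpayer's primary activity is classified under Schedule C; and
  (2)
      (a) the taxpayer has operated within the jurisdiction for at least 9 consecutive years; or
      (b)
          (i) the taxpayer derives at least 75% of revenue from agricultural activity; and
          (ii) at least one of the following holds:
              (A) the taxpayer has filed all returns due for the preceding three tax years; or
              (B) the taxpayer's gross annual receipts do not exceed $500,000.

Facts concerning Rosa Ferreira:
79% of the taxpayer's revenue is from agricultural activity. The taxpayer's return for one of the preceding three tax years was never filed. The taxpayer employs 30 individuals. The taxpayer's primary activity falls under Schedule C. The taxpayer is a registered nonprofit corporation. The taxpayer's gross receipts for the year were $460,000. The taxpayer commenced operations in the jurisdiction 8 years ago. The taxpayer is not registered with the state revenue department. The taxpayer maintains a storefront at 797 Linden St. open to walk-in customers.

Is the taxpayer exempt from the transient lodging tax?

(i) ≤ 16 employees — not met.
(ii) not (nonprofit) — not met.
(a): F AND F → false.
(i) not (state-registered) — holds.
(ii) has storefront — satisfied.
(iii) Schedule C activity — holds.
(b): T AND T AND T → true.
(1): F OR T → true.
(a) ≥ 9 yrs in jurisdiction — not met.
(i) ≥75% agricultural — satisfied.
(A) returns current — not met.
(B) receipts ≤ $500,000 — satisfied.
(ii) = F OR T = true.
(b) = T AND T = true.
(2) = F OR T = true.
Overall: T AND T → true.

Yes — exempt.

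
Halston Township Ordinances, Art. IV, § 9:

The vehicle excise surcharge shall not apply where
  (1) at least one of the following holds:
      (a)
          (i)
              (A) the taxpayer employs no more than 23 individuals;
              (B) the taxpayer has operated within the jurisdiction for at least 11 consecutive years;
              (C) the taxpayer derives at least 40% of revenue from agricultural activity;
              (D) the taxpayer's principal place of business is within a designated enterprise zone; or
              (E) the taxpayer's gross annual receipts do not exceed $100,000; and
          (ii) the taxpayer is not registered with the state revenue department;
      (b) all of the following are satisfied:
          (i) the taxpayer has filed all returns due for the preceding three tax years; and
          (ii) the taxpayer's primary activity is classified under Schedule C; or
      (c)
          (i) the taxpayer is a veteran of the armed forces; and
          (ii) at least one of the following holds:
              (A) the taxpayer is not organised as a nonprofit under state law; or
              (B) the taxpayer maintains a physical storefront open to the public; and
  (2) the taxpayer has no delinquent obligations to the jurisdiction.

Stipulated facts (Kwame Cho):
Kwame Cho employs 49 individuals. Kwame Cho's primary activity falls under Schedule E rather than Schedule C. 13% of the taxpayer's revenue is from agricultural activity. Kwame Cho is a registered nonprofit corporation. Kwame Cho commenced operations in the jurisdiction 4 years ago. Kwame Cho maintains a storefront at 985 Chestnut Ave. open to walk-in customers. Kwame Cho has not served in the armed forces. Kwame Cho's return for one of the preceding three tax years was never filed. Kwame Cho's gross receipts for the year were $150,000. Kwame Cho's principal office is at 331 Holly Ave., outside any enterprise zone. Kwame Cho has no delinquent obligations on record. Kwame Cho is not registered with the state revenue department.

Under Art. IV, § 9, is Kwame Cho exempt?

(A) ≤ 23 employees — not satisfied.
(B) ≥ 11 yrs in jurisdiction — not met.
(C) ≥40% agricultural — not met.
(D) in enterprise zone — fails.
(E) receipts ≤ $100,000 — not satisfied.
(i): F OR F OR F OR F OR F → false.
(ii) not (state-registered) — met.
(a) = F AND T = false.
(i) returns current — fails.
(ii) Schedule C activity — fails.
(b): F AND F → false.
(i) veteran — not met.
(A) not (nonprofit) — not met.
(B) has storefront — met.
So (ii) is satisfied (F OR T).
(c) = F AND T = false.
(1) = F OR F OR F = false.
(2) no delinquency — met.
So Overall is not satisfied (F AND T).

No — not exempt.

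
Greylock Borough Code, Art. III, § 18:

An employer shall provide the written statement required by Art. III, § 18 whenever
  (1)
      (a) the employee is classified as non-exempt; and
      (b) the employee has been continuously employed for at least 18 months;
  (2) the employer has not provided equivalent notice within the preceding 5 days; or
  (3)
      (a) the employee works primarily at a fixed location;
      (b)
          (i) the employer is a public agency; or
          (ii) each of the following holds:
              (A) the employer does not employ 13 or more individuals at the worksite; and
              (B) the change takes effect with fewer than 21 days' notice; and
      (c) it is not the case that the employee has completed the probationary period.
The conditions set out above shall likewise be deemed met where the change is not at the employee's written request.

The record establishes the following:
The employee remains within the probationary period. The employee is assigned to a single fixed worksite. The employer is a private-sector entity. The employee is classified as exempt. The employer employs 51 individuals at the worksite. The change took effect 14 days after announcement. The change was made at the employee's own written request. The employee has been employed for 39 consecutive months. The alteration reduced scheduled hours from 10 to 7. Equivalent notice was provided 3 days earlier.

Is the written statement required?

(a) non-exempt — fails.
(b) tenure ≥ 18 mo. — satisfied.
(1): F AND T → false.
(2) no recent notice — fails.
(a) fixed location — satisfied.
(i) public agency — not met.
(A) not (≥ 13 at site) — not met.
(B) < 21 days' notice — holds.
(ii) = F AND T = false.
So (b) is not satisfied (F OR F).
(c) not (past probation) — met.
So (3) is not satisfied (T AND F AND T).
Overall: F OR F OR F → false.
Exception (not employee-requested) — not satisfied.
Result: main false OR exception false → false.

No — not required.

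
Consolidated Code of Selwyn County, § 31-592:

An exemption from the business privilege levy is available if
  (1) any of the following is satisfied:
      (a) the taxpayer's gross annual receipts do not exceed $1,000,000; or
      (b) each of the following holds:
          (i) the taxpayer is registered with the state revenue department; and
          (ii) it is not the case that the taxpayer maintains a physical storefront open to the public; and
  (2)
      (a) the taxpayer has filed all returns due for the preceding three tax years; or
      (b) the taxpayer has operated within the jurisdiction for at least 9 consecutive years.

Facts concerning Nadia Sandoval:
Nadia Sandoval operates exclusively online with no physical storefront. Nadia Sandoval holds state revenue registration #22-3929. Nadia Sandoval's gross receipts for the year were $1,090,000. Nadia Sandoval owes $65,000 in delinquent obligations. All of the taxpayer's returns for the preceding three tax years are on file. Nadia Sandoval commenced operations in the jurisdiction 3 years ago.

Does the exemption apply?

(a) receipts ≤ $1,000,000 — not met.
(i) state-registered — met.
(ii) not (has storefront) — holds.
(b): T AND T → true.
So (1) is satisfied (F OR T).
(a) returns current — satisfied.
(b) ≥ 9 yrs in jurisdiction — not met.
(2): T OR F → true.
So Overall is satisfied (T AND T).

Yes — exempt.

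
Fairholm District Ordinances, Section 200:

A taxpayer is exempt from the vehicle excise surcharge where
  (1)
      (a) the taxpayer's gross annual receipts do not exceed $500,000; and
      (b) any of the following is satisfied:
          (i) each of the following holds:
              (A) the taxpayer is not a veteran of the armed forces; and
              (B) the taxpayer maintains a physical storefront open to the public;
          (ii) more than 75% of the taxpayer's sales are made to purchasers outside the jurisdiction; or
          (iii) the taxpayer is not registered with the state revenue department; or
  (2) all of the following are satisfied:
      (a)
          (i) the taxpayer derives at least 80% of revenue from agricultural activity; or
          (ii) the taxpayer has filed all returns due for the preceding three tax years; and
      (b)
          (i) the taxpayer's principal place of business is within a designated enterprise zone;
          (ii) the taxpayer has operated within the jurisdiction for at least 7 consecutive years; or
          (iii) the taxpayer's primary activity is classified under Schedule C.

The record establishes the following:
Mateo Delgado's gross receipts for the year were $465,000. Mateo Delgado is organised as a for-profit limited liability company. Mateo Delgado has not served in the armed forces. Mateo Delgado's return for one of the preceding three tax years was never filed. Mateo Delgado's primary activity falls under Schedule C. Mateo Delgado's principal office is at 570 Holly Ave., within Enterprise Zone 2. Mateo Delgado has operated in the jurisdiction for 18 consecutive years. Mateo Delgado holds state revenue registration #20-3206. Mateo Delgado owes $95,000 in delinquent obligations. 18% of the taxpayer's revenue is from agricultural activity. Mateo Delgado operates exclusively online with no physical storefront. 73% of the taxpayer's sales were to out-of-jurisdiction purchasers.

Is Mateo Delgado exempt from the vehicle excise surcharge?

(a) receipts ≤ $500,000 — satisfied.
(A) not (veteran) — satisfied.
(B) has storefront — not satisfied.
(i): T AND F → false.
(ii) >75% out-of-jur. sales — fails.
(iii) not (state-registered) — not met.
(b): F OR F OR F → false.
(1) = T AND F = false.
(i) ≥80% agricultural — fails.
(ii) returns current — not met.
(a) = F OR F = false.
(i) in enterprise zone — satisfied.
(ii) ≥ 7 yrs in jurisdiction — satisfied.
(iii) Schedule C activity — holds.
(b) = T OR T OR T = true.
(2): F AND T → false.
Overall = F OR F = false.

No — not exempt.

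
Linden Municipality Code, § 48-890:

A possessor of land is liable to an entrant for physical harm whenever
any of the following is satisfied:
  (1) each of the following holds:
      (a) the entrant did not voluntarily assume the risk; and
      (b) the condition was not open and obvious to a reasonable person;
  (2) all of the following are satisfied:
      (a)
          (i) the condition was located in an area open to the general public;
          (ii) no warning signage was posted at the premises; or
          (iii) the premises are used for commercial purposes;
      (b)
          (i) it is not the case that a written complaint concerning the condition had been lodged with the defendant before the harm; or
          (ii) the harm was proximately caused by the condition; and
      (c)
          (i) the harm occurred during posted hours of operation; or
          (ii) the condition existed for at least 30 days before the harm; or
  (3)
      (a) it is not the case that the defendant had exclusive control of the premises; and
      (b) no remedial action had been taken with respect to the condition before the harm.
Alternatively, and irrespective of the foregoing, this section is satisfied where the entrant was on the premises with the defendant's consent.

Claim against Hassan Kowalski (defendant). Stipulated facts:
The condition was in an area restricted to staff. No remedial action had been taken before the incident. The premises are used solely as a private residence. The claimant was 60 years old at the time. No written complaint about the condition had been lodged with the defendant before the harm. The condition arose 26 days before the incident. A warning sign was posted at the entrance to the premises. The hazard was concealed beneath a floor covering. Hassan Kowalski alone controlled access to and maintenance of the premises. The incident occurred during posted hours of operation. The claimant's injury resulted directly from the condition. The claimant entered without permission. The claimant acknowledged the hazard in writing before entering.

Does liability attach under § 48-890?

No — not liable.

(a) no assumed risk — fails.
(b) not open/obvious — met.
So (1) is not satisfied (F AND T).
(i) public area — not met.
(ii) no signage posted — fails.
(iii) commercial use — not satisfied.
(a) = F OR F OR F = false.
(i) not (complaint lodged) — met.
(ii) proximate cause — met.
(b): T OR T → true.
(i) during posted hours — holds.
(ii) condition ≥30 days old — fails.
So (c) is satisfied (T OR F).
(2) = F AND T AND T = false.
(a) not (exclusive control) — fails.
(b) no remedial action — met.
So (3) is not satisfied (F AND T).
So Overall is not satisfied (F OR F OR F).
Exception (consent to enter) — not satisfied.
Result: main false OR exception false → false.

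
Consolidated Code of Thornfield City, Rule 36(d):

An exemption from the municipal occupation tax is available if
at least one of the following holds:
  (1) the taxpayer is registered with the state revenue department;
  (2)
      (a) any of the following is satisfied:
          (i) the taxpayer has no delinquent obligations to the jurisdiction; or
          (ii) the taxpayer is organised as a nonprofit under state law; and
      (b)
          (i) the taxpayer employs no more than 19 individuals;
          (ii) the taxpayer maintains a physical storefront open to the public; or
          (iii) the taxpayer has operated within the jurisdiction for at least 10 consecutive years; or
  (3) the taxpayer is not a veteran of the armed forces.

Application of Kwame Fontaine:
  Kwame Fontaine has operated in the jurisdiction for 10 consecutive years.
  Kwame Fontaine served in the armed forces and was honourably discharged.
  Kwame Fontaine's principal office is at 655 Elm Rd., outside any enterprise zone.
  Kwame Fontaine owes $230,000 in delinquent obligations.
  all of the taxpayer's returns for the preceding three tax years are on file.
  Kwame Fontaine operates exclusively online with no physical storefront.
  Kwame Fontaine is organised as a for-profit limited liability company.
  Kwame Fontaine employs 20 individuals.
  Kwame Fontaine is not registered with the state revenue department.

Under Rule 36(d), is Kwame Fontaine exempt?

No — not exempt.

(1) state-registered — not satisfied.
(i) no delinquency — not satisfied.
(ii) nonprofit — not met.
So (a) is not satisfied (F OR F).
(i) ≤ 19 employees — fails.
(ii) has storefront — not satisfied.
(iii) ≥ 10 yrs in jurisdiction — holds.
(b) = F OR F OR T = true.
(2): F AND T → false.
(3) not (veteran) — not satisfied.
So Overall is not satisfied (F OR F OR F).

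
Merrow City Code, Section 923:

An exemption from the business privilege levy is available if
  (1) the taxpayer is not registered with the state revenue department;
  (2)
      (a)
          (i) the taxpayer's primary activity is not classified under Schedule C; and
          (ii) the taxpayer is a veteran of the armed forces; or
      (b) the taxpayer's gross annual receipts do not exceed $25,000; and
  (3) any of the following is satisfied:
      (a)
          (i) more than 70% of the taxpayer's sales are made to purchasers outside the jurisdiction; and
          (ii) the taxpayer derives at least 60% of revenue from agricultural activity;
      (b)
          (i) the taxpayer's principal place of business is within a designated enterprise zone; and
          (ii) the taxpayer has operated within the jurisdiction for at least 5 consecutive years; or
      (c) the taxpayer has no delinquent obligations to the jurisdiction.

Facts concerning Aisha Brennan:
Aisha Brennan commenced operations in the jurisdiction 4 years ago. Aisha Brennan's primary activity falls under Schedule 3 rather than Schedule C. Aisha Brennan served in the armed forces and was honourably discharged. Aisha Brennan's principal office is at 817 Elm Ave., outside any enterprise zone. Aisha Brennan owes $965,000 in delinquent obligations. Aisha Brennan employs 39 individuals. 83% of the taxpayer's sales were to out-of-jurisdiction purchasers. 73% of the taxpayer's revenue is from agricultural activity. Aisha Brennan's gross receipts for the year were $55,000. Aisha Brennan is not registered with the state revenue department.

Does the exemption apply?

Yes — exempt.

(1) not (state-registered) — met.
(i) not (Schedule C activity) — holds.
(ii) veteran — holds.
(a): T AND T → true.
(b) receipts ≤ $25,000 — not satisfied.
So (2) is satisfied (T OR F).
(i) >70% out-of-jur. sales — met.
(ii) ≥60% agricultural — holds.
(a): T AND T → true.
(i) in enterprise zone — fails.
(ii) ≥ 5 yrs in jurisdiction — not satisfied.
So (b) is not satisfied (F AND F).
(c) no delinquency — not satisfied.
(3) = T OR F OR F = true.
Overall: T AND T AND T → true.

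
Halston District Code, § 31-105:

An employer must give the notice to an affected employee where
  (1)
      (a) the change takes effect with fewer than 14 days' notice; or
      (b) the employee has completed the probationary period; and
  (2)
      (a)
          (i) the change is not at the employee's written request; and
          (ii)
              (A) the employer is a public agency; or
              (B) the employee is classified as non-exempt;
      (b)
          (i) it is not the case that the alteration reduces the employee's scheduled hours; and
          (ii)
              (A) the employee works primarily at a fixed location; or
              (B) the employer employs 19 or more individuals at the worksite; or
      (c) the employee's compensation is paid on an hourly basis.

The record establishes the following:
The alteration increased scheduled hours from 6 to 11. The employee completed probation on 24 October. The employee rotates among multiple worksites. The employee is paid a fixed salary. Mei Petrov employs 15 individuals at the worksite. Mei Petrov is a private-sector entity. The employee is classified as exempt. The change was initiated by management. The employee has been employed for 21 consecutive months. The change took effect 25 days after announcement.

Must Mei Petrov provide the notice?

(a) < 14 days' notice — fails.
(b) past probation — satisfied.
(1) = F OR T = true.
(i) not employee-requested — holds.
(A) public agency — not satisfied.
(B) non-exempt — not met.
So (ii) is not satisfied (F OR F).
(a) = T AND F = false.
(i) not (hours reduced) — holds.
(A) fixed location — fails.
(B) ≥ 19 at site — fails.
So (ii) is not satisfied (F OR F).
So (b) is not satisfied (T AND F).
(c) hourly-paid — not satisfied.
So (2) is not satisfied (F OR F OR F).
So Overall is not satisfied (T AND F).

No — not required.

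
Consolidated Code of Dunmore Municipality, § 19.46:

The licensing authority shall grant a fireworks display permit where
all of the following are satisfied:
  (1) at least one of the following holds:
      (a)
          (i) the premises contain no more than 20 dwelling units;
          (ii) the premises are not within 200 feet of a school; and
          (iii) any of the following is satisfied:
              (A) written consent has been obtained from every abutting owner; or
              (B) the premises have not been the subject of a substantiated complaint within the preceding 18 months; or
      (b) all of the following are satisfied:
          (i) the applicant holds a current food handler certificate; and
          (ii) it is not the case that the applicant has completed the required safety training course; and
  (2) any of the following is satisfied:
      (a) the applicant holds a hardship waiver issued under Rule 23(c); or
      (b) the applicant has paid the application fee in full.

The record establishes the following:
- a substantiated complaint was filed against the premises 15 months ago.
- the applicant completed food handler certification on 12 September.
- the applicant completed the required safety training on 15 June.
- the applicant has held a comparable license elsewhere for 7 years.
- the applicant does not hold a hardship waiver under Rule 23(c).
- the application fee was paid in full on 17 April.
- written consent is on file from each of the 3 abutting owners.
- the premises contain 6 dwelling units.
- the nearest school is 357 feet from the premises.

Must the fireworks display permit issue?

Yes — granted.

(i) ≤ 20 units — met.
(ii) ≥200 ft from school — met.
(A) all abutters consent — satisfied.
(B) no complaint in 18 mo. — not met.
So (iii) is satisfied (T OR F).
(a) = T AND T AND T = true.
(i) food handler cert. — holds.
(ii) not (safety training) — not met.
(b): T AND F → false.
(1): T OR F → true.
(a) hardship waiver — not satisfied.
(b) fee paid — satisfied.
(2) = F OR T = true.
Overall = T AND T = true.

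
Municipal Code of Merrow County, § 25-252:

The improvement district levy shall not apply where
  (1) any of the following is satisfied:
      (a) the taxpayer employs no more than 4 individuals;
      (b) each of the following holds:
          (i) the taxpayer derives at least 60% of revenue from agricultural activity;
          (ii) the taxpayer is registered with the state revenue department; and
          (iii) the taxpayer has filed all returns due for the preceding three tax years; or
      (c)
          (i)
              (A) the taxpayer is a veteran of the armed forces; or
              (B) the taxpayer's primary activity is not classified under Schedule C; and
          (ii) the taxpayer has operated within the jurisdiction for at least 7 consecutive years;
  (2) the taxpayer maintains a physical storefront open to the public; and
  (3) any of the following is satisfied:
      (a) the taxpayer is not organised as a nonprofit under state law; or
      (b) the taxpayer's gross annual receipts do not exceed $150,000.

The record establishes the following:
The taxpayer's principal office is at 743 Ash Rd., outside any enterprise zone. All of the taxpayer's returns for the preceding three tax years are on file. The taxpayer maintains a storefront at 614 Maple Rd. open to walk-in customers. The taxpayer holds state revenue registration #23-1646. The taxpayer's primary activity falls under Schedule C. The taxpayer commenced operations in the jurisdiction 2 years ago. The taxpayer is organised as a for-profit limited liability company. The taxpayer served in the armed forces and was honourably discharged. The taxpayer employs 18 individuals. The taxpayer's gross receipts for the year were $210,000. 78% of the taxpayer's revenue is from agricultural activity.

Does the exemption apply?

(a) ≤ 4 employees — not met.
(i) ≥60% agricultural — holds.
(ii) state-registered — met.
(iii) returns current — met.
(b): T AND T AND T → true.
(A) veteran — satisfied.
(B) not (Schedule C activity) — not met.
(i) = T OR F = true.
(ii) ≥ 7 yrs in jurisdiction — fails.
(c): T AND F → false.
(1): F OR T OR F → true.
(2) has storefront — holds.
(a) not (nonprofit) — holds.
(b) receipts ≤ $150,000 — not met.
(3): T OR F → true.
Overall: T AND T AND T → true.

Yes — exempt.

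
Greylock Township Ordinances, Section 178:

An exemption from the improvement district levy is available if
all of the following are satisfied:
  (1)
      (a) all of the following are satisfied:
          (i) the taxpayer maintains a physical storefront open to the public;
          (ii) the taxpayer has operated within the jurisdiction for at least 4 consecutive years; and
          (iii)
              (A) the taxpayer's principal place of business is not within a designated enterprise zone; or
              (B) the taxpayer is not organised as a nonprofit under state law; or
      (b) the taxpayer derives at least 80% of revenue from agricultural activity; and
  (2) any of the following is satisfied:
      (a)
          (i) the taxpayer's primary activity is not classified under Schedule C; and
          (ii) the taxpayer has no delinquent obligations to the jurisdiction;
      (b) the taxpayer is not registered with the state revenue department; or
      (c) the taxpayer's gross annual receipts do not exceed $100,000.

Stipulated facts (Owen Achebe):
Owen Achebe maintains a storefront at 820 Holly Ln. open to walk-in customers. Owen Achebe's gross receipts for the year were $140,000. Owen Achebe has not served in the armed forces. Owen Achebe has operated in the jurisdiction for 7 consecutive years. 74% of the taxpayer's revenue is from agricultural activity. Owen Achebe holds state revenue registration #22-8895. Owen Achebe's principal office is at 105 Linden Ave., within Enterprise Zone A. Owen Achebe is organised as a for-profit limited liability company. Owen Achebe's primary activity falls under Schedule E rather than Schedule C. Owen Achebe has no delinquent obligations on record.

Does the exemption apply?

Yes — exempt.

(i) has storefront — satisfied.
(ii) ≥ 4 yrs in jurisdiction — satisfied.
(A) not (in enterprise zone) — not satisfied.
(B) not (nonprofit) — satisfied.
(iii): F OR T → true.
(a): T AND T AND T → true.
(b) ≥80% agricultural — not satisfied.
(1) = T OR F = true.
(i) not (Schedule C activity) — met.
(ii) no delinquency — holds.
So (a) is satisfied (T AND T).
(b) not (state-registered) — not satisfied.
(c) receipts ≤ $100,000 — fails.
So (2) is satisfied (T OR F OR F).
So Overall is satisfied (T AND T).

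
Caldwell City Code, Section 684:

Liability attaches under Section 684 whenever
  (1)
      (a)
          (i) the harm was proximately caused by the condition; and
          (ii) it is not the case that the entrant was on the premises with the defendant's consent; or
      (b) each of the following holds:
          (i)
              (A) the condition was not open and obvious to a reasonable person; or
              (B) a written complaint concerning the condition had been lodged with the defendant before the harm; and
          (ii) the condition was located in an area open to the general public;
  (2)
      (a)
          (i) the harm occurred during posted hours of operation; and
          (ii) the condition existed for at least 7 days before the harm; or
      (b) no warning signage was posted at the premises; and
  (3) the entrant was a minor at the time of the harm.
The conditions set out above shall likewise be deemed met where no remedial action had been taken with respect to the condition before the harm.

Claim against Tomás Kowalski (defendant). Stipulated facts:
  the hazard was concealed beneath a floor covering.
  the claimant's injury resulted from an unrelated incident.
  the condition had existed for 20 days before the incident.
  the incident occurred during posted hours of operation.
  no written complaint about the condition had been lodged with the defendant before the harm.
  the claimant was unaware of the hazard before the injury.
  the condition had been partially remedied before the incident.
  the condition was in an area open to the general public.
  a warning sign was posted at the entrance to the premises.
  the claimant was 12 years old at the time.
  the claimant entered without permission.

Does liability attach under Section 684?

(i) proximate cause — not satisfied.
(ii) not (consent to enter) — holds.
(a): F AND T → false.
(A) not open/obvious — met.
(B) complaint lodged — fails.
(i) = T OR F = true.
(ii) public area — satisfied.
So (b) is satisfied (T AND T).
(1): F OR T → true.
(i) during posted hours — satisfied.
(ii) condition ≥7 days old — met.
(a): T AND T → true.
(b) no signage posted — not met.
So (2) is satisfied (T OR F).
(3) entrant a minor — holds.
Overall = T AND T AND T = true.
Exception (no remedial action) — not satisfied.
Result: main true OR exception false → true.

Yes — liable.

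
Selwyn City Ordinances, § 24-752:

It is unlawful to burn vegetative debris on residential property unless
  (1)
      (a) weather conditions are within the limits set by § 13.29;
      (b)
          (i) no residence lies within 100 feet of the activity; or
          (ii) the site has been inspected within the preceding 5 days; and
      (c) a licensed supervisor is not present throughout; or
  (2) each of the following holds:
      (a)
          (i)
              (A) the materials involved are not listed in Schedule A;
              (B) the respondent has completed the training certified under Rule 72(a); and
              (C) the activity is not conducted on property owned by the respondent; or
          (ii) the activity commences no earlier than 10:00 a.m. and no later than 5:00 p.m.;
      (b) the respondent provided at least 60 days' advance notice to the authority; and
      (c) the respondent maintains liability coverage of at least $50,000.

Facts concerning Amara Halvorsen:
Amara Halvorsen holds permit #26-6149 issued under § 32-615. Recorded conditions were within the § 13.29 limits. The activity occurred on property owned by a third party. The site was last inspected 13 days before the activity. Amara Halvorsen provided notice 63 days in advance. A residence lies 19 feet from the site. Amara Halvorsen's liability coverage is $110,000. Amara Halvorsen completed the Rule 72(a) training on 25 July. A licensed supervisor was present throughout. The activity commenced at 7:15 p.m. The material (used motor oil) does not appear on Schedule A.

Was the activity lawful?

Yes — lawful.

(a) weather ok — satisfied.
(i) no residence in 100 ft — not satisfied.
(ii) site inspected — fails.
So (b) is not satisfied (F OR F).
(c) not (supervisor present) — not satisfied.
(1) = T AND F AND F = false.
(A) not (Schedule A material) — holds.
(B) training certified — satisfied.
(C) not (own property) — satisfied.
(i): T AND T AND T → true.
(ii) start within hours — fails.
(a) = T OR F = true.
(b) ≥60 days' notice — holds.
(c) coverage ≥ $50,000 — met.
So (2) is satisfied (T AND T AND T).
Overall = F OR T = true.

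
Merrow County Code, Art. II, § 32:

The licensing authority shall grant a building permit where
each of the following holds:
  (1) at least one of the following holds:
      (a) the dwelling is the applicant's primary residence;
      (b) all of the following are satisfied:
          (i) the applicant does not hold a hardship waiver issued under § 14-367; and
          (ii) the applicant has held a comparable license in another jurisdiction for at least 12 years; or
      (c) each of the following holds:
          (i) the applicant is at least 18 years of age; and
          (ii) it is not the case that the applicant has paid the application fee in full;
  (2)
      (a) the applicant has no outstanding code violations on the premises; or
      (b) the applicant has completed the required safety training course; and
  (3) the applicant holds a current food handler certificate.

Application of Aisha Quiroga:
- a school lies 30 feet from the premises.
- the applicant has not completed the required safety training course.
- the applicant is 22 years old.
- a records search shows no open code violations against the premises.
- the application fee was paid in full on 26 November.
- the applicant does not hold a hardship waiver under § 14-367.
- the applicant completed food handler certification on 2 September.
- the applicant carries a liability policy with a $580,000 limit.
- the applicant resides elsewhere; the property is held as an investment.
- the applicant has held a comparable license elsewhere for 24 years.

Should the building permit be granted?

Yes — granted.

(a) primary residence — fails.
(i) not (hardship waiver) — met.
(ii) prior license ≥ 12 yr — met.
So (b) is satisfied (T AND T).
(i) age ≥ 18 — satisfied.
(ii) not (fee paid) — not met.
(c) = T AND F = false.
(1) = F OR T OR F = true.
(a) no code violations — satisfied.
(b) safety training — fails.
So (2) is satisfied (T OR F).
(3) food handler cert. — holds.
So Overall is satisfied (T AND T AND T).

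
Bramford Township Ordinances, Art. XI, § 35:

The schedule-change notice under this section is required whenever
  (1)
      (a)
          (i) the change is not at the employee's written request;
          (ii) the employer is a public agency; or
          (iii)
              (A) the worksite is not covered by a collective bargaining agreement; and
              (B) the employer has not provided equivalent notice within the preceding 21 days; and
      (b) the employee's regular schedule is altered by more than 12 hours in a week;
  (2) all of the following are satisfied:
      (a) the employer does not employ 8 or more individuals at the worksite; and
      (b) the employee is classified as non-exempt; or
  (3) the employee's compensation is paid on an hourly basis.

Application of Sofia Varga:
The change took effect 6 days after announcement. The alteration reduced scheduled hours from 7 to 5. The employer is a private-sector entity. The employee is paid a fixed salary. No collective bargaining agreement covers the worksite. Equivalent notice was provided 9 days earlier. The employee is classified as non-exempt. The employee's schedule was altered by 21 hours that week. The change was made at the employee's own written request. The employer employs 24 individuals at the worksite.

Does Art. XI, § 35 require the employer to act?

No — not required.

(i) not employee-requested — not met.
(ii) public agency — not satisfied.
(A) no CBA — met.
(B) no recent notice — not satisfied.
So (iii) is not satisfied (T AND F).
(a) = F OR F OR F = false.
(b) schedule shift > 12h — met.
(1) = F AND T = false.
(a) not (≥ 8 at site) — fails.
(b) non-exempt — satisfied.
(2) = F AND T = false.
(3) hourly-paid — not met.
So Overall is not satisfied (F OR F OR F).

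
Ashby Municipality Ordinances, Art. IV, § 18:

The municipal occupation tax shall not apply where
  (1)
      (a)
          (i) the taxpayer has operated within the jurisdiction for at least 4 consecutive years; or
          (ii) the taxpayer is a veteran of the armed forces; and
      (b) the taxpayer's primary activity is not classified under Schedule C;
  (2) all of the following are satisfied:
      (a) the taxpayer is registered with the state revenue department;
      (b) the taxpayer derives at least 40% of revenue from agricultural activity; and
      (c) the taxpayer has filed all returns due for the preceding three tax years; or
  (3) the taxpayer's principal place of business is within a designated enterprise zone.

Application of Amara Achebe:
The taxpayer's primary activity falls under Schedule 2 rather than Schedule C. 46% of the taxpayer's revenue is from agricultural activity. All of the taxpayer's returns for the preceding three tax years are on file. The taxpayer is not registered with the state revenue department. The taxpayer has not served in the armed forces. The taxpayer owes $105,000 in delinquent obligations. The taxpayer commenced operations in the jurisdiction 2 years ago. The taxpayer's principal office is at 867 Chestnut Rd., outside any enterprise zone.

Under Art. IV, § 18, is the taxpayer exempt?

(i) ≥ 4 yrs in jurisdiction — not met.
(ii) veteran — fails.
(a) = F OR F = false.
(b) not (Schedule C activity) — met.
(1): F AND T → false.
(a) state-registered — not met.
(b) ≥40% agricultural — satisfied.
(c) returns current — satisfied.
(2): F AND T AND T → false.
(3) in enterprise zone — fails.
So Overall is not satisfied (F OR F OR F).

No — not exempt.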